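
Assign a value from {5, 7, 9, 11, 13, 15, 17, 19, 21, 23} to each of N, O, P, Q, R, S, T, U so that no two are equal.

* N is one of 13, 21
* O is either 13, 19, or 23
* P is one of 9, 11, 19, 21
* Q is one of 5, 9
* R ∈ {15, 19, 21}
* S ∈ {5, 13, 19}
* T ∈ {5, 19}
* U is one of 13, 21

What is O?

23

Among the 8 variables, 11 fits only P (and all 8 values in {5, 9, 11, 13, 15, 19, 21, 23} must be used), so P = 11.
Among the 7 still-open variables, 9 fits only Q (and all 7 values in {5, 9, 13, 15, 19, 21, 23} must be used), so Q = 9.
Among the 6 still-open variables, 15 fits only R (and all 6 values in {5, 13, 15, 19, 21, 23} must be used), so R = 15.
Among the 5 still-open variables, 23 fits only O (and all 5 values in {5, 13, 19, 21, 23} must be used), so O = 23.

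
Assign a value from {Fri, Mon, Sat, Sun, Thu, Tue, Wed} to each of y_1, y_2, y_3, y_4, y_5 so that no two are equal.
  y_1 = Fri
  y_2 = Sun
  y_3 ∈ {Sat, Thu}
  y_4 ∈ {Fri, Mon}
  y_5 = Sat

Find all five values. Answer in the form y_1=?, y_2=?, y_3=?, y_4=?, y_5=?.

y_1 must be Fri (only option left). Remove Fri from y_4.
y_2's domain is down to {Sun}, so y_2 = Sun.
That leaves y_4 = Mon.
That leaves y_5 = Sat. Eliminate Sat elsewhere: y_3.
y_3's domain is down to {Thu}, so y_3 = Thu.

y_1=Fri, y_2=Sun, y_3=Thu, y_4=Mon, y_5=Sat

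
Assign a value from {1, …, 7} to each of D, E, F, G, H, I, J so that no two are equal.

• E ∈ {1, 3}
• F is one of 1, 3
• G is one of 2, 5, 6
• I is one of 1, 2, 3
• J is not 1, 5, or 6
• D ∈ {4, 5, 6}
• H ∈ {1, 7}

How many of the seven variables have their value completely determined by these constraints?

3

The 2 variables E and F are confined to {1, 3}, which locks those values in; drop them from H, I, J.
That leaves H = 7. Eliminate 7 elsewhere: J.
I's domain is down to {2}, so I = 2. Eliminate 2 elsewhere: G, J.
J must be 4 (only option left). Remove 4 from D.
Determined: H=7, I=2, J=4. The other variables each still have more than one consistent value. That makes 3.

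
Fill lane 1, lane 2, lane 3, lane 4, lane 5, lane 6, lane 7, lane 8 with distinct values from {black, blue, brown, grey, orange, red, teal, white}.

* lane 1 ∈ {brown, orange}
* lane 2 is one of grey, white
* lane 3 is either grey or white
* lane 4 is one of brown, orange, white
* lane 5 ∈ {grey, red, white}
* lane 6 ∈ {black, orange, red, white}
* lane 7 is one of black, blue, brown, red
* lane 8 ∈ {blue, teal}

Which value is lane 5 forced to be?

red

Among the 8 variables, teal fits only lane 8 (and all 8 values in {black, blue, brown, grey, orange, red, teal, white} must be used), so lane 8 = teal.
The 7 still-open variables draw from only 7 values {black, blue, brown, grey, orange, red, white}, so each is used; only lane 7 can be blue, hence lane 7 = blue.
Among the 6 still-open variables, black fits only lane 6 (and all 6 values in {black, brown, grey, orange, red, white} must be used), so lane 6 = black.
The 5 still-open variables draw from only 5 values {brown, grey, orange, red, white}, so each is used; only lane 5 can be red, hence lane 5 = red.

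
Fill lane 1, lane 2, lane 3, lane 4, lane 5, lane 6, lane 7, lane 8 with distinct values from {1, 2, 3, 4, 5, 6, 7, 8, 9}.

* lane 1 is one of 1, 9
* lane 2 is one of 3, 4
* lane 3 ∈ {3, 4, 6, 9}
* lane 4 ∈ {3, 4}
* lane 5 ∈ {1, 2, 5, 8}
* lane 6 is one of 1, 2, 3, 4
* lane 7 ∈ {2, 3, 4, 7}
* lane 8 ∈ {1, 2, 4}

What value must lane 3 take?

lane 2 and lane 4 between them cover only {3, 4} — a naked pair. Remove those values from lane 3, lane 6, lane 7, lane 8.
The 2 variables lane 6 and lane 8 are confined to {1, 2}, which locks those values in; drop them from lane 1, lane 5, lane 7.
That leaves lane 1 = 9. Strike 9 from lane 3.
So lane 3 = 6.

6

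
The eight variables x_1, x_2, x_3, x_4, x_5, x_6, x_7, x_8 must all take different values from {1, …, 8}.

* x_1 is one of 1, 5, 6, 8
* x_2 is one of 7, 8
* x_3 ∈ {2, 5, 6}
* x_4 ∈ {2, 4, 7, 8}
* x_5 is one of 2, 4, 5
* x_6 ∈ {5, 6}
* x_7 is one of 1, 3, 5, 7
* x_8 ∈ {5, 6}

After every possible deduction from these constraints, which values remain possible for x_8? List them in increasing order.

5, 6

The 8 variables together cover exactly {1, 2, 3, 4, 5, 6, 7, 8} — 8 values for 8 variables — and 3 appears only in x_7's list, so x_7 = 3.
The 7 still-open variables draw from only 7 values {1, 2, 4, 5, 6, 7, 8}, so each is used; only x_1 can be 1, hence x_1 = 1.
x_6 and x_8 between them cover only {5, 6} — a naked pair. Remove those values from x_3, x_5.
x_3 has just one choice, so x_3 = 2. Eliminate 2 elsewhere: x_4, x_5.
x_5 has just one choice, so x_5 = 4. So x_4 can't be 4.
No further eliminations apply; x_8 can still be any of 5, 6.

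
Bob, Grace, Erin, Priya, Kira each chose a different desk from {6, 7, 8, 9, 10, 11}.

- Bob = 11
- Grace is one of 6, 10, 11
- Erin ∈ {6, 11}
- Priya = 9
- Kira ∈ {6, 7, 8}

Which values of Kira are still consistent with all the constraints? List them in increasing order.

Bob must be 11 (only option left). Remove 11 from Grace, Erin.
That leaves Erin = 6. Eliminate 6 elsewhere: Grace, Kira.
Priya has just one choice, so Priya = 9.
Grace has just one choice, so Grace = 10.
No further eliminations apply; Kira can still be any of 7, 8.

7, 8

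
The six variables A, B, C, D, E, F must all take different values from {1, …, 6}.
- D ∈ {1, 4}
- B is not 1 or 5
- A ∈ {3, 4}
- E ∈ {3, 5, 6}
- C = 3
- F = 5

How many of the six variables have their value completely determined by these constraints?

6

C has just one choice, so C = 3. So A, B, E can't be 3.
F's domain is down to {5}, so F = 5. Remove 5 from E.
A must be 4 (only option left). So B, D can't be 4.
That leaves D = 1.
E has just one choice, so E = 6. Eliminate 6 elsewhere: B.
That leaves B = 2.
Every variable is fixed: A=4, B=2, C=3, D=1, E=6, F=5. That makes 6.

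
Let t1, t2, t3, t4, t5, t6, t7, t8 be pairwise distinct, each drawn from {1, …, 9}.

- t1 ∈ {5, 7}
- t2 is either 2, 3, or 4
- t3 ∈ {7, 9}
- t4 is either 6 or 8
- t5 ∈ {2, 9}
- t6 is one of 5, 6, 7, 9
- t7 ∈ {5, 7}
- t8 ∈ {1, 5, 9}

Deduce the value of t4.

t1 and t7 between them cover only {5, 7} — a naked pair. Remove those values from t3, t6, t8.
That leaves t3 = 9. Strike 9 from t5, t6, t8.
t5 must be 2 (only option left). So t2 can't be 2.
t6 must be 6 (only option left). Strike 6 from t4.
So t4 = 8.

8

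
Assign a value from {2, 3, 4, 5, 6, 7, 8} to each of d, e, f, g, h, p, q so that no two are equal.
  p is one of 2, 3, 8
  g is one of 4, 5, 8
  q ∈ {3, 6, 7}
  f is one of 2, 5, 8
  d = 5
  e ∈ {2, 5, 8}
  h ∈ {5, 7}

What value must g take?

4

d has just one choice, so d = 5. So e, f, g, h can't be 5.
h must be 7 (only option left). Eliminate 7 elsewhere: q.
The 5 still-open variables together cover exactly {2, 3, 4, 6, 8} — 5 values for 5 variables — and 4 appears only in g's list, so g = 4.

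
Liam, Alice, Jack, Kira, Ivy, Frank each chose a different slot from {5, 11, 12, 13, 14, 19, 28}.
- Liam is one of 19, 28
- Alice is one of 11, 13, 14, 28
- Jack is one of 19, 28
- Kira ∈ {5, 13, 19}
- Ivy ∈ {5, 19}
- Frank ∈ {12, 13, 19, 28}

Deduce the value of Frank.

12

Liam and Jack share exactly the 2 values {19, 28}; by pigeonhole those values go to them, so strike 19, 28 from Alice, Kira, Ivy, Frank.
Ivy's domain is down to {5}, so Ivy = 5. Strike 5 from Kira.
Kira has just one choice, so Kira = 13. Strike 13 from Alice, Frank.
So Frank = 12.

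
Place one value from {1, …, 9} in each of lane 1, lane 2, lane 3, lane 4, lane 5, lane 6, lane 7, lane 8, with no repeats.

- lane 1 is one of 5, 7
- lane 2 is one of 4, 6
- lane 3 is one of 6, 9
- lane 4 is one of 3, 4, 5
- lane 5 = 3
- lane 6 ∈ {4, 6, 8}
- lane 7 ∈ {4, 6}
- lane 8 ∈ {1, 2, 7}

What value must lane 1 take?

lane 5 must be 3 (only option left). Remove 3 from lane 4.
The 2 variables lane 2 and lane 7 are confined to {4, 6}, which locks those values in; drop them from lane 3, lane 4, lane 6.
That leaves lane 3 = 9.
lane 4's domain is down to {5}, so lane 4 = 5. Eliminate 5 elsewhere: lane 1.
So lane 1 = 7.

7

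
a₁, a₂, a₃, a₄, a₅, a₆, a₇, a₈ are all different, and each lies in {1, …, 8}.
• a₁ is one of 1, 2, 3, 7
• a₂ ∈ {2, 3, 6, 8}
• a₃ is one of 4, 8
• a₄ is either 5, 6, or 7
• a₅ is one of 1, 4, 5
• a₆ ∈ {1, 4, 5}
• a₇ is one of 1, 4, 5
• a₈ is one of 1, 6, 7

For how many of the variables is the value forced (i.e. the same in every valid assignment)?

a₅, a₆, a₇ between them cover only {1, 4, 5} — a naked triple. Remove those values from a₁, a₃, a₄, a₈.
a₃'s domain is down to {8}, so a₃ = 8. So a₂ can't be 8.
a₄ and a₈ share exactly the 2 values {6, 7}; by pigeonhole those values go to them, so strike 6, 7 from a₁, a₂.
Determined: a₃=8. The other variables each still have more than one consistent value. That makes 1.

1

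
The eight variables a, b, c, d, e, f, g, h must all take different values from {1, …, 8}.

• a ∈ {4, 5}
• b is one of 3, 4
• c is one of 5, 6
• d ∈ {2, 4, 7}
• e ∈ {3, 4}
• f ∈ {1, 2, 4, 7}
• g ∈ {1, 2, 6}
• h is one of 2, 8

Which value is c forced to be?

6

The 8 variables draw from only 8 values {1, 2, 3, 4, 5, 6, 7, 8}, so each is used; only h can be 8, hence h = 8.
b and e between them cover only {3, 4} — a naked pair. Remove those values from a, d, f.
That leaves a = 5. So c can't be 5.
So c = 6.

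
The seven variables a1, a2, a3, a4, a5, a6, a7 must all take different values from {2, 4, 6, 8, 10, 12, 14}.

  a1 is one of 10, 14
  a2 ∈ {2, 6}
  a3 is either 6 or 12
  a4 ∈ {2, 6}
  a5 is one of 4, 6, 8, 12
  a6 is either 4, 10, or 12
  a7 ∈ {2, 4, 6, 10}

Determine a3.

12

The 7 variables draw from only 7 values {2, 4, 6, 8, 10, 12, 14}, so each is used; only a5 can be 8, hence a5 = 8.
The 6 still-open variables together cover exactly {2, 4, 6, 10, 12, 14} — 6 values for 6 variables — and 14 appears only in a1's list, so a1 = 14.
a2 and a4 share exactly the 2 values {2, 6}; by pigeonhole those values go to them, so strike 2, 6 from a3, a7.
So a3 = 12.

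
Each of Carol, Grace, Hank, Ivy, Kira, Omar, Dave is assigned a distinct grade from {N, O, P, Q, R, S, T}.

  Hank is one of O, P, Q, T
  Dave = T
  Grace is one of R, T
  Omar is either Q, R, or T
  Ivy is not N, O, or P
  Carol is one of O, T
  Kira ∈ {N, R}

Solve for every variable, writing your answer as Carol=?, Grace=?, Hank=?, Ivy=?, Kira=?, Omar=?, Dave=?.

Dave's domain is down to {T}, so Dave = T. Strike T from Carol, Grace, Hank, Ivy, Omar.
Carol has just one choice, so Carol = O. So Hank can't be O.
Grace has just one choice, so Grace = R. Remove R from Ivy, Kira, Omar.
Kira must be N (only option left).
That leaves Omar = Q. Strike Q from Hank, Ivy.
Hank's domain is down to {P}, so Hank = P.
That leaves Ivy = S.

Carol=O, Grace=R, Hank=P, Ivy=S, Kira=N, Omar=Q, Dave=T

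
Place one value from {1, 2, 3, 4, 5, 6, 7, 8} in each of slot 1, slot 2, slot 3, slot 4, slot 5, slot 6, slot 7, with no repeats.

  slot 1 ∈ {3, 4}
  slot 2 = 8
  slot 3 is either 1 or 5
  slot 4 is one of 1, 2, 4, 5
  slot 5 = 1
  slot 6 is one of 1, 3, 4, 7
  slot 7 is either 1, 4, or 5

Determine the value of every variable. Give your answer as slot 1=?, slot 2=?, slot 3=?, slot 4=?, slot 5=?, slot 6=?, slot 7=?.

slot 1=3, slot 2=8, slot 3=5, slot 4=2, slot 5=1, slot 6=7, slot 7=4

slot 2 must be 8 (only option left).
slot 5 has just one choice, so slot 5 = 1. So slot 3, slot 4, slot 6, slot 7 can't be 1.
slot 3's domain is down to {5}, so slot 3 = 5. Remove 5 from slot 4, slot 7.
slot 7's domain is down to {4}, so slot 7 = 4. So slot 1, slot 4, slot 6 can't be 4.
slot 1's domain is down to {3}, so slot 1 = 3. Eliminate 3 elsewhere: slot 6.
slot 4 has just one choice, so slot 4 = 2.
slot 6 must be 7 (only option left).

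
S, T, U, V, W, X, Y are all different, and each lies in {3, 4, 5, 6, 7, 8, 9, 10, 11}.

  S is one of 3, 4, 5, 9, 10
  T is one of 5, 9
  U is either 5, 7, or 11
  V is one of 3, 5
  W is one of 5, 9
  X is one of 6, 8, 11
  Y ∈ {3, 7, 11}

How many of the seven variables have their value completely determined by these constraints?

The 2 variables T and W are confined to {5, 9}, which locks those values in; drop them from S, U, V.
V must be 3 (only option left). Remove 3 from S, Y.
The 2 variables U and Y are confined to {7, 11}, which locks those values in; drop them from X.
Determined: V=3. The other variables each still have more than one consistent value. That makes 1.

1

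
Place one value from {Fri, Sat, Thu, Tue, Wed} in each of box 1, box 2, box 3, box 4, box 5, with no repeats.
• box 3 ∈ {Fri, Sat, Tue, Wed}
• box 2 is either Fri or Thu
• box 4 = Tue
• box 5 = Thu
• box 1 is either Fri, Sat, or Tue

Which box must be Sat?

box 4 has just one choice, so box 4 = Tue. Eliminate Tue elsewhere: box 1, box 3.
box 5's domain is down to {Thu}, so box 5 = Thu. So box 2 can't be Thu.
That leaves box 2 = Fri. Eliminate Fri elsewhere: box 1, box 3.
So Sat goes to box 1.

box 1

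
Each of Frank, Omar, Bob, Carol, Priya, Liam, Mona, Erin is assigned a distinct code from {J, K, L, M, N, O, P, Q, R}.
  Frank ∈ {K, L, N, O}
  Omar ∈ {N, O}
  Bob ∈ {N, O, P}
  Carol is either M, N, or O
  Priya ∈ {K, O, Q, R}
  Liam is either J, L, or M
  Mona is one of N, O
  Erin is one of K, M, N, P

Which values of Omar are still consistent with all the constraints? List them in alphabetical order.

Omar and Mona share exactly the 2 values {N, O}; by pigeonhole those values go to them, so strike N, O from Frank, Bob, Carol, Priya, Erin.
Bob must be P (only option left). Eliminate P elsewhere: Erin.
That leaves Carol = M. Remove M from Liam, Erin.
Erin's domain is down to {K}, so Erin = K. Strike K from Frank, Priya.
Frank's domain is down to {L}, so Frank = L. So Liam can't be L.
That leaves Liam = J.
No further eliminations apply; Omar can still be any of N, O.

N, O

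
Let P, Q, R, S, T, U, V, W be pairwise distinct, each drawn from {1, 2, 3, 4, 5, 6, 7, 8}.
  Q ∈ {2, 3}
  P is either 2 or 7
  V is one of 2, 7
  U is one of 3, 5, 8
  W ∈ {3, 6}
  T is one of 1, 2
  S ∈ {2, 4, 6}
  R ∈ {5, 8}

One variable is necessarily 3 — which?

The 8 variables draw from only 8 values {1, 2, 3, 4, 5, 6, 7, 8}, so each is used; only T can be 1, hence T = 1.
Among the 7 still-open variables, 4 fits only S (and all 7 values in {2, 3, 4, 5, 6, 7, 8} must be used), so S = 4.
Among the 6 still-open variables, 6 fits only W (and all 6 values in {2, 3, 5, 6, 7, 8} must be used), so W = 6.
P and V between them cover only {2, 7} — a naked pair. Remove those values from Q.
So 3 goes to Q.

Q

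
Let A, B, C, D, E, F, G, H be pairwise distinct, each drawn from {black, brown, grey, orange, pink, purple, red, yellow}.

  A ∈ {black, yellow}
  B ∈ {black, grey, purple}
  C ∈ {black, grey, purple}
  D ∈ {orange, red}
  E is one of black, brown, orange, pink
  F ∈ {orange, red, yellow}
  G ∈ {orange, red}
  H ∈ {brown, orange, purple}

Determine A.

The 8 variables draw from only 8 values {black, brown, grey, orange, pink, purple, red, yellow}, so each is used; only E can be pink, hence E = pink.
Among the 7 still-open variables, brown fits only H (and all 7 values in {black, brown, grey, orange, purple, red, yellow} must be used), so H = brown.
The 2 variables D and G are confined to {orange, red}, which locks those values in; drop them from F.
That leaves F = yellow. Strike yellow from A.
So A = black.

black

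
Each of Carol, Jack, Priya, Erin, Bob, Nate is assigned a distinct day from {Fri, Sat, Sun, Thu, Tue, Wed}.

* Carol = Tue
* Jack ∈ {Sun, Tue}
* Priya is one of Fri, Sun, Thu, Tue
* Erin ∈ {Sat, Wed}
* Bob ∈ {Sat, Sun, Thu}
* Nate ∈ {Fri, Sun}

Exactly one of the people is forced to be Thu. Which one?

Priya

Carol has just one choice, so Carol = Tue. Strike Tue from Jack, Priya.
Jack's domain is down to {Sun}, so Jack = Sun. So Priya, Bob, Nate can't be Sun.
That leaves Nate = Fri. Eliminate Fri elsewhere: Priya.
So Thu goes to Priya.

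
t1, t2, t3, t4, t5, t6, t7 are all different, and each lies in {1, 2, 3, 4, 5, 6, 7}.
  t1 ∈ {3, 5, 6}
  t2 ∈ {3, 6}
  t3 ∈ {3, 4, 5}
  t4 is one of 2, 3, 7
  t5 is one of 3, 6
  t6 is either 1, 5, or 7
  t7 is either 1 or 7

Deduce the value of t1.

5

The 7 variables draw from only 7 values {1, 2, 3, 4, 5, 6, 7}, so each is used; only t4 can be 2, hence t4 = 2.
The 6 still-open variables together cover exactly {1, 3, 4, 5, 6, 7} — 6 values for 6 variables — and 4 appears only in t3's list, so t3 = 4.
t2 and t5 share exactly the 2 values {3, 6}; by pigeonhole those values go to them, so strike 3, 6 from t1.
So t1 = 5.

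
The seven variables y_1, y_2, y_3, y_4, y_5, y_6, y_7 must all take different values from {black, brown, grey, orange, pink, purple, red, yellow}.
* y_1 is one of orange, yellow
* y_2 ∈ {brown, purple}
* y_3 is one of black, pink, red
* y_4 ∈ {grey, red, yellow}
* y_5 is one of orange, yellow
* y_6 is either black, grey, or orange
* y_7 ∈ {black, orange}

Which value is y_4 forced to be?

y_1 and y_5 between them cover only {orange, yellow} — a naked pair. Remove those values from y_4, y_6, y_7.
That leaves y_7 = black. Strike black from y_3, y_6.
y_6's domain is down to {grey}, so y_6 = grey. Remove grey from y_4.
So y_4 = red.

red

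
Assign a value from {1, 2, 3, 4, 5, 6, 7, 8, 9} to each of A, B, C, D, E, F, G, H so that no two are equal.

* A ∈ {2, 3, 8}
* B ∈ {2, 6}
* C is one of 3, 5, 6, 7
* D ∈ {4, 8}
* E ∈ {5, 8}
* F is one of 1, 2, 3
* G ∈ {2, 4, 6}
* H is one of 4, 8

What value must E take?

5

The 8 variables together cover exactly {1, 2, 3, 4, 5, 6, 7, 8} — 8 values for 8 variables — and 1 appears only in F's list, so F = 1.
The 7 still-open variables draw from only 7 values {2, 3, 4, 5, 6, 7, 8}, so each is used; only C can be 7, hence C = 7.
Among the 6 still-open variables, 3 fits only A (and all 6 values in {2, 3, 4, 5, 6, 8} must be used), so A = 3.
The 5 still-open variables together cover exactly {2, 4, 5, 6, 8} — 5 values for 5 variables — and 5 appears only in E's list, so E = 5.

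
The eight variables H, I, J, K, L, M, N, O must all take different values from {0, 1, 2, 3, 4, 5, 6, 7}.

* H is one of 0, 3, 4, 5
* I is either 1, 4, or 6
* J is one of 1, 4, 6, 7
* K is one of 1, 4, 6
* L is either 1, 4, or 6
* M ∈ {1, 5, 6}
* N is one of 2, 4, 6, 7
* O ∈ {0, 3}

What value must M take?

5

Among the 8 variables, 2 fits only N (and all 8 values in {0, 1, 2, 3, 4, 5, 6, 7} must be used), so N = 2.
Among the 7 still-open variables, 7 fits only J (and all 7 values in {0, 1, 3, 4, 5, 6, 7} must be used), so J = 7.
I, K, L between them cover only {1, 4, 6} — a naked triple. Remove those values from H, M.
So M = 5.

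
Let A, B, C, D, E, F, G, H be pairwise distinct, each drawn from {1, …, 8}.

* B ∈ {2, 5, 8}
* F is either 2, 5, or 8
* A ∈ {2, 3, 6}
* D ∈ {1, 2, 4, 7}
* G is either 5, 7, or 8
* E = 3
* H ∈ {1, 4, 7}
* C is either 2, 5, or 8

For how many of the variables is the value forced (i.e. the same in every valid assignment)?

E must be 3 (only option left). So A can't be 3.
The 7 still-open variables together cover exactly {1, 2, 4, 5, 6, 7, 8} — 7 values for 7 variables — and 6 appears only in A's list, so A = 6.
B, C, F share exactly the 3 values {2, 5, 8}; by pigeonhole those values go to them, so strike 2, 5, 8 from D, G.
That leaves G = 7. Strike 7 from D, H.
Determined: A=6, E=3, G=7. The other variables each still have more than one consistent value. That makes 3.

3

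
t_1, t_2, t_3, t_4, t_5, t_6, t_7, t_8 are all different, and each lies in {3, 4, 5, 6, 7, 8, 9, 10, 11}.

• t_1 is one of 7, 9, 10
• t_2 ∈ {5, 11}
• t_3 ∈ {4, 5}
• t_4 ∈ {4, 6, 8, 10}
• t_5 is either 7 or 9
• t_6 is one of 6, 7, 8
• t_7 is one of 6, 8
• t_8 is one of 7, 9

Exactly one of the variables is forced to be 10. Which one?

The 8 variables together cover exactly {4, 5, 6, 7, 8, 9, 10, 11} — 8 values for 8 variables — and 11 appears only in t_2's list, so t_2 = 11.
The 7 still-open variables draw from only 7 values {4, 5, 6, 7, 8, 9, 10}, so each is used; only t_3 can be 5, hence t_3 = 5.
Among the 6 still-open variables, 4 fits only t_4 (and all 6 values in {4, 6, 7, 8, 9, 10} must be used), so t_4 = 4.
The 5 still-open variables together cover exactly {6, 7, 8, 9, 10} — 5 values for 5 variables — and 10 appears only in t_1's list, so t_1 = 10.

t_1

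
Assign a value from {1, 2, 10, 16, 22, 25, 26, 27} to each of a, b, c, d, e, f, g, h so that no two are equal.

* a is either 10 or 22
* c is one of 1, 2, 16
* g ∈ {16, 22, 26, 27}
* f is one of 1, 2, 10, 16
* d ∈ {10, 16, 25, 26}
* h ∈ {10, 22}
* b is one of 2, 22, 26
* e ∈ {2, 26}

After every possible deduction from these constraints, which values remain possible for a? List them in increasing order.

The 8 variables draw from only 8 values {1, 2, 10, 16, 22, 25, 26, 27}, so each is used; only d can be 25, hence d = 25.
The 7 still-open variables together cover exactly {1, 2, 10, 16, 22, 26, 27} — 7 values for 7 variables — and 27 appears only in g's list, so g = 27.
a and h between them cover only {10, 22} — a naked pair. Remove those values from b, f.
b and e between them cover only {2, 26} — a naked pair. Remove those values from c, f.
No further eliminations apply; a can still be any of 10, 22.

10, 22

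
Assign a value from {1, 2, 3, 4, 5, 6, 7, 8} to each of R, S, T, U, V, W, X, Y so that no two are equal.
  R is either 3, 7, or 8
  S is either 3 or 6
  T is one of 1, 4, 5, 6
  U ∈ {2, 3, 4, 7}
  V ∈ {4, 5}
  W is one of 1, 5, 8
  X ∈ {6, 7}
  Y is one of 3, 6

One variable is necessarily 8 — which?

The 8 variables together cover exactly {1, 2, 3, 4, 5, 6, 7, 8} — 8 values for 8 variables — and 2 appears only in U's list, so U = 2.
S and Y between them cover only {3, 6} — a naked pair. Remove those values from R, T, X.
X has just one choice, so X = 7. So R can't be 7.
So 8 goes to R.

R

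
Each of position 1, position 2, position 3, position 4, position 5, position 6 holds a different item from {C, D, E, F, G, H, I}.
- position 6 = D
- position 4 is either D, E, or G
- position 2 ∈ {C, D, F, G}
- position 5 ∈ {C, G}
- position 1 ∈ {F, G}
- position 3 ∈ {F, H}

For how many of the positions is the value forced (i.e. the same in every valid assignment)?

position 6 has just one choice, so position 6 = D. So position 2, position 4 can't be D.
The 5 still-open variables together cover exactly {C, E, F, G, H} — 5 values for 5 variables — and E appears only in position 4's list, so position 4 = E.
Among the 4 still-open variables, H fits only position 3 (and all 4 values in {C, F, G, H} must be used), so position 3 = H.
Determined: position 3=H, position 4=E, position 6=D. The other positions each still have more than one consistent value. That makes 3.

3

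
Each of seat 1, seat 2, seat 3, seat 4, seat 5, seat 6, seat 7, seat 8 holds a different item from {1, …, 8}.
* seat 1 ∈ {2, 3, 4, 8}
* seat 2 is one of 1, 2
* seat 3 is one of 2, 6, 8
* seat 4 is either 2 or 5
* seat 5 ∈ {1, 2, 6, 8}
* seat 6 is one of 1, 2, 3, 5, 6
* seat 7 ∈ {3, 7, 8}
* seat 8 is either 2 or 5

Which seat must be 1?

The 8 variables together cover exactly {1, 2, 3, 4, 5, 6, 7, 8} — 8 values for 8 variables — and 4 appears only in seat 1's list, so seat 1 = 4.
The 7 still-open variables draw from only 7 values {1, 2, 3, 5, 6, 7, 8}, so each is used; only seat 7 can be 7, hence seat 7 = 7.
The 6 still-open variables together cover exactly {1, 2, 3, 5, 6, 8} — 6 values for 6 variables — and 3 appears only in seat 6's list, so seat 6 = 3.
The 2 variables seat 4 and seat 8 are confined to {2, 5}, which locks those values in; drop them from seat 2, seat 3, seat 5.
So 1 goes to seat 2.

seat 2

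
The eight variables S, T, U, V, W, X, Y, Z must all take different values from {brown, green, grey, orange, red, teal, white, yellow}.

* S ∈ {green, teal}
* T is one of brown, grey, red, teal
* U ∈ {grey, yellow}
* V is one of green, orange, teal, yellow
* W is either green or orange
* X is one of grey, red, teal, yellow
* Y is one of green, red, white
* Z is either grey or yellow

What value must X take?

red

Among the 8 variables, brown fits only T (and all 8 values in {brown, green, grey, orange, red, teal, white, yellow} must be used), so T = brown.
Among the 7 still-open variables, white fits only Y (and all 7 values in {green, grey, orange, red, teal, white, yellow} must be used), so Y = white.
The 6 still-open variables together cover exactly {green, grey, orange, red, teal, yellow} — 6 values for 6 variables — and red appears only in X's list, so X = red.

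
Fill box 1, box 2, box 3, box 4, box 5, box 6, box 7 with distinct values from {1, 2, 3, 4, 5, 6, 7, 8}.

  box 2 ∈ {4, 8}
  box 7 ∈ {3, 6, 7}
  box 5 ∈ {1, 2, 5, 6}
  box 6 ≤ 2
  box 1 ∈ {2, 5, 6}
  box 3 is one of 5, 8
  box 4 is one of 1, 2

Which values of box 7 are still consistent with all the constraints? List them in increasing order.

box 4 and box 6 share exactly the 2 values {1, 2}; by pigeonhole those values go to them, so strike 1, 2 from box 1, box 5.
The 2 variables box 1 and box 5 are confined to {5, 6}, which locks those values in; drop them from box 3, box 7.
box 3 must be 8 (only option left). Strike 8 from box 2.
box 2 has just one choice, so box 2 = 4.
No further eliminations apply; box 7 can still be any of 3, 7.

3, 7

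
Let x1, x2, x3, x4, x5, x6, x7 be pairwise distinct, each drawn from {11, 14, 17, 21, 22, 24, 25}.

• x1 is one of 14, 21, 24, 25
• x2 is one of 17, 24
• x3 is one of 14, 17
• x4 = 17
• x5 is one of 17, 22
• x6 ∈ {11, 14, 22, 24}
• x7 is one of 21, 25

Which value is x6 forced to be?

x4 has just one choice, so x4 = 17. So x2, x3, x5 can't be 17.
That leaves x5 = 22. Strike 22 from x6.
That leaves x2 = 24. Eliminate 24 elsewhere: x1, x6.
That leaves x3 = 14. Eliminate 14 elsewhere: x1, x6.
So x6 = 11.

11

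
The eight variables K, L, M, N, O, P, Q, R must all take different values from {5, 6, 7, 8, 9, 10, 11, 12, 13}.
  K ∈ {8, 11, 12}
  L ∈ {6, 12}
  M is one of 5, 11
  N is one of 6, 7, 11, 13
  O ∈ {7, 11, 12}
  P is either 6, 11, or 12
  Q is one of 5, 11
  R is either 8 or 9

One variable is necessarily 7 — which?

The 8 variables draw from only 8 values {5, 6, 7, 8, 9, 11, 12, 13}, so each is used; only R can be 9, hence R = 9.
The 7 still-open variables draw from only 7 values {5, 6, 7, 8, 11, 12, 13}, so each is used; only K can be 8, hence K = 8.
Among the 6 still-open variables, 13 fits only N (and all 6 values in {5, 6, 7, 11, 12, 13} must be used), so N = 13.
The 5 still-open variables draw from only 5 values {5, 6, 7, 11, 12}, so each is used; only O can be 7, hence O = 7.

O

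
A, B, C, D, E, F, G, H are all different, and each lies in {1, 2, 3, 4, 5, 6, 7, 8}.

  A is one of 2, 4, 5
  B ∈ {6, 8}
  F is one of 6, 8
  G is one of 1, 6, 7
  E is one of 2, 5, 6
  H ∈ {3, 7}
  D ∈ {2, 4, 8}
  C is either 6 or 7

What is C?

7

Among the 8 variables, 1 fits only G (and all 8 values in {1, 2, 3, 4, 5, 6, 7, 8} must be used), so G = 1.
The 7 still-open variables draw from only 7 values {2, 3, 4, 5, 6, 7, 8}, so each is used; only H can be 3, hence H = 3.
Among the 6 still-open variables, 7 fits only C (and all 6 values in {2, 4, 5, 6, 7, 8} must be used), so C = 7.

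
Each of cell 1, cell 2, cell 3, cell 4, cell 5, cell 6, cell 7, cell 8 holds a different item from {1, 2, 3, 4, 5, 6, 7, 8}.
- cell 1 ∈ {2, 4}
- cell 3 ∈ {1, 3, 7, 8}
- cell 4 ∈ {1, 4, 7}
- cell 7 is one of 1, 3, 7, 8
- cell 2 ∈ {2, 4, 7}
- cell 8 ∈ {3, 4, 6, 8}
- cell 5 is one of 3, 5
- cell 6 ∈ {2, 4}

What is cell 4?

1

The 8 variables together cover exactly {1, 2, 3, 4, 5, 6, 7, 8} — 8 values for 8 variables — and 5 appears only in cell 5's list, so cell 5 = 5.
Among the 7 still-open variables, 6 fits only cell 8 (and all 7 values in {1, 2, 3, 4, 6, 7, 8} must be used), so cell 8 = 6.
The 2 variables cell 1 and cell 6 are confined to {2, 4}, which locks those values in; drop them from cell 2, cell 4.
cell 2's domain is down to {7}, so cell 2 = 7. Remove 7 from cell 3, cell 4, cell 7.
So cell 4 = 1.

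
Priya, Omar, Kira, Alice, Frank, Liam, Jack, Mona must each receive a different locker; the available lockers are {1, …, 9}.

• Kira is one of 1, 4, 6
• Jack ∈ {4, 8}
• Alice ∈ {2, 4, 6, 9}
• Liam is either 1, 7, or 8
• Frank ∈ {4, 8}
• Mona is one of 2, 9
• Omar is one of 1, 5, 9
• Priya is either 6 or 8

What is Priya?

The 8 variables together cover exactly {1, 2, 4, 5, 6, 7, 8, 9} — 8 values for 8 variables — and 5 appears only in Omar's list, so Omar = 5.
Among the 7 still-open variables, 7 fits only Liam (and all 7 values in {1, 2, 4, 6, 7, 8, 9} must be used), so Liam = 7.
Among the 6 still-open variables, 1 fits only Kira (and all 6 values in {1, 2, 4, 6, 8, 9} must be used), so Kira = 1.
Frank and Jack share exactly the 2 values {4, 8}; by pigeonhole those values go to them, so strike 4, 8 from Priya, Alice.
So Priya = 6.

6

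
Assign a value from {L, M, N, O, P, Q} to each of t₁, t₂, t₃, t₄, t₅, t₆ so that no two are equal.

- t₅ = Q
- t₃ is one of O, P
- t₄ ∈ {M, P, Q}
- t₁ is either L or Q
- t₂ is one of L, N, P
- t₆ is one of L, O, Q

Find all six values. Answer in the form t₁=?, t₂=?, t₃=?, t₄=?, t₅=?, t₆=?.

t₁=L, t₂=N, t₃=P, t₄=M, t₅=Q, t₆=O

t₅ has just one choice, so t₅ = Q. So t₁, t₄, t₆ can't be Q.
t₁ must be L (only option left). So t₂, t₆ can't be L.
t₆'s domain is down to {O}, so t₆ = O. Eliminate O elsewhere: t₃.
t₃ has just one choice, so t₃ = P. Strike P from t₂, t₄.
t₄'s domain is down to {M}, so t₄ = M.
t₂ must be N (only option left).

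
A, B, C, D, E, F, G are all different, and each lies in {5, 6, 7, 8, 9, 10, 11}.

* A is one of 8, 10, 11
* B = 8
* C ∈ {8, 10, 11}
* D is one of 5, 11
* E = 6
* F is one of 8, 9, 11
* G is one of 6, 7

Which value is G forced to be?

7

B has just one choice, so B = 8. So A, C, F can't be 8.
E must be 6 (only option left). So G can't be 6.
So G = 7.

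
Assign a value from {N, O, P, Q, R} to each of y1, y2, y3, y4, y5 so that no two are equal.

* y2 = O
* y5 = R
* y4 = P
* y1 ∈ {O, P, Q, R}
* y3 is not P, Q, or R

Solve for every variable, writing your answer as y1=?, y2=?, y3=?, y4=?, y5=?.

y1=Q, y2=O, y3=N, y4=P, y5=R

y2 has just one choice, so y2 = O. Remove O from y1, y3.
That leaves y3 = N.
y4 must be P (only option left). Eliminate P elsewhere: y1.
That leaves y5 = R. So y1 can't be R.
y1 must be Q (only option left).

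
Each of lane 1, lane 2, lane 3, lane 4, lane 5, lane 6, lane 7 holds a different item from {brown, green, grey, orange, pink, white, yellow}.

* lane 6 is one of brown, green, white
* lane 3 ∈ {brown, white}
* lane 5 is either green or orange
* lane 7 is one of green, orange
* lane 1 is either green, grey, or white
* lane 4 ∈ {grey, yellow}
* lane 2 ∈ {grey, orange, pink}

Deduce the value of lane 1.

grey

The 7 variables together cover exactly {brown, green, grey, orange, pink, white, yellow} — 7 values for 7 variables — and pink appears only in lane 2's list, so lane 2 = pink.
The 6 still-open variables together cover exactly {brown, green, grey, orange, white, yellow} — 6 values for 6 variables — and yellow appears only in lane 4's list, so lane 4 = yellow.
The 5 still-open variables together cover exactly {brown, green, grey, orange, white} — 5 values for 5 variables — and grey appears only in lane 1's list, so lane 1 = grey.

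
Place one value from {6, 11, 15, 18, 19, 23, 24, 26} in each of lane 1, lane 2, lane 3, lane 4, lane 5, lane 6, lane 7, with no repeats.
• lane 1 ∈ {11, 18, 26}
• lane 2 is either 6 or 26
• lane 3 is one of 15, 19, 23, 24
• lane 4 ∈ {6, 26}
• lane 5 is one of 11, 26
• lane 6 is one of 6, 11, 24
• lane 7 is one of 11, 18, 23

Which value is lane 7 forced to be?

23

The 2 variables lane 2 and lane 4 are confined to {6, 26}, which locks those values in; drop them from lane 1, lane 5, lane 6.
lane 5's domain is down to {11}, so lane 5 = 11. Remove 11 from lane 1, lane 6, lane 7.
lane 6 has just one choice, so lane 6 = 24. Eliminate 24 elsewhere: lane 3.
lane 1 must be 18 (only option left). Eliminate 18 elsewhere: lane 7.
So lane 7 = 23.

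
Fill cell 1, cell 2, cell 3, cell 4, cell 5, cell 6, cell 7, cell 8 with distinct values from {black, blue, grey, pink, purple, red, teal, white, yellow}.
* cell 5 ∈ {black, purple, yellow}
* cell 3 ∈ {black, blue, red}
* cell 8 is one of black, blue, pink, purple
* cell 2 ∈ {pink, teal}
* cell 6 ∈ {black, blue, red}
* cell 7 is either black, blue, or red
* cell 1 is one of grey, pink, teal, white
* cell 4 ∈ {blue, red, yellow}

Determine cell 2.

teal

cell 3, cell 6, cell 7 between them cover only {black, blue, red} — a naked triple. Remove those values from cell 4, cell 5, cell 8.
cell 4's domain is down to {yellow}, so cell 4 = yellow. Eliminate yellow elsewhere: cell 5.
cell 5's domain is down to {purple}, so cell 5 = purple. Remove purple from cell 8.
cell 8's domain is down to {pink}, so cell 8 = pink. Eliminate pink elsewhere: cell 1, cell 2.
So cell 2 = teal.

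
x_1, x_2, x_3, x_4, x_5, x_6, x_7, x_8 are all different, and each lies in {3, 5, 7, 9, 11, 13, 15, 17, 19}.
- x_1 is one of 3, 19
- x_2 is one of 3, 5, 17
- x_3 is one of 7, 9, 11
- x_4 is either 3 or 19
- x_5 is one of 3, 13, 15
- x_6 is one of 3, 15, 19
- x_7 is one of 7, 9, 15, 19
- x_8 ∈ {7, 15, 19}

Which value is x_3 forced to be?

11

x_1 and x_4 share exactly the 2 values {3, 19}; by pigeonhole those values go to them, so strike 3, 19 from x_2, x_5, x_6, x_7, x_8.
That leaves x_6 = 15. So x_5, x_7, x_8 can't be 15.
x_8 must be 7 (only option left). Eliminate 7 elsewhere: x_3, x_7.
x_5 must be 13 (only option left).
x_7's domain is down to {9}, so x_7 = 9. Strike 9 from x_3.
So x_3 = 11.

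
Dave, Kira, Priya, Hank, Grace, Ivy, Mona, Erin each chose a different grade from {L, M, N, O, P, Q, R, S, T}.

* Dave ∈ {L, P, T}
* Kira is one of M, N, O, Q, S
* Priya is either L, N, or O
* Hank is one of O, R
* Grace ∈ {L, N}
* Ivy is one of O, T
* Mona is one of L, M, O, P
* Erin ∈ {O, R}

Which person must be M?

Mona

Hank and Erin between them cover only {O, R} — a naked pair. Remove those values from Kira, Priya, Ivy, Mona.
That leaves Ivy = T. So Dave can't be T.
Priya and Grace between them cover only {L, N} — a naked pair. Remove those values from Dave, Kira, Mona.
Dave must be P (only option left). Remove P from Mona.
So M goes to Mona.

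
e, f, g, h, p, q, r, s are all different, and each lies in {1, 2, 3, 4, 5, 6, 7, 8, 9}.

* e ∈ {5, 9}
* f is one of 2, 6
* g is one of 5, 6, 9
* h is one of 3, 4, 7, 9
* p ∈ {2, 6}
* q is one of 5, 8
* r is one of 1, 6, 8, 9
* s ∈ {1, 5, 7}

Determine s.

The 2 variables f and p are confined to {2, 6}, which locks those values in; drop them from g, r.
e and g between them cover only {5, 9} — a naked pair. Remove those values from h, q, r, s.
q must be 8 (only option left). Eliminate 8 elsewhere: r.
r has just one choice, so r = 1. Remove 1 from s.
So s = 7.

7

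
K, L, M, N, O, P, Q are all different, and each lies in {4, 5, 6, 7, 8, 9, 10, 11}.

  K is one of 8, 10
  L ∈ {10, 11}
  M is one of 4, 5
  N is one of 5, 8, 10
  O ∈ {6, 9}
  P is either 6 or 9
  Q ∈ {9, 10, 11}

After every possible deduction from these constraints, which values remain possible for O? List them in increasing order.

Among the 7 variables, 4 fits only M (and all 7 values in {4, 5, 6, 8, 9, 10, 11} must be used), so M = 4.
The 6 still-open variables draw from only 6 values {5, 6, 8, 9, 10, 11}, so each is used; only N can be 5, hence N = 5.
The 5 still-open variables together cover exactly {6, 8, 9, 10, 11} — 5 values for 5 variables — and 8 appears only in K's list, so K = 8.
O and P between them cover only {6, 9} — a naked pair. Remove those values from Q.
No further eliminations apply; O can still be any of 6, 9.

6, 9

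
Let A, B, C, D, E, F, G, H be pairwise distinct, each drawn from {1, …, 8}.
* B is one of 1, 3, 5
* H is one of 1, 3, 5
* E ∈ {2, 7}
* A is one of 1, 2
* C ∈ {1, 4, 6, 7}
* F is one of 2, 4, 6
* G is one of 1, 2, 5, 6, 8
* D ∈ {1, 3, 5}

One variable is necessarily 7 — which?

E

The 8 variables draw from only 8 values {1, 2, 3, 4, 5, 6, 7, 8}, so each is used; only G can be 8, hence G = 8.
B, D, H between them cover only {1, 3, 5} — a naked triple. Remove those values from A, C.
A has just one choice, so A = 2. Remove 2 from E, F.
So 7 goes to E.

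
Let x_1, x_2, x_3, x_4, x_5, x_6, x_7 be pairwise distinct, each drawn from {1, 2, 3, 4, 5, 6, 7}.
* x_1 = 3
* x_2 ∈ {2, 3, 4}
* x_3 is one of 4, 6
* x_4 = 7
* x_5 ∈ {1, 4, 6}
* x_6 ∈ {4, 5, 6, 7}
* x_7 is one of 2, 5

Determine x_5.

1

x_1 must be 3 (only option left). So x_2 can't be 3.
x_4 must be 7 (only option left). Strike 7 from x_6.
The 5 still-open variables together cover exactly {1, 2, 4, 5, 6} — 5 values for 5 variables — and 1 appears only in x_5's list, so x_5 = 1.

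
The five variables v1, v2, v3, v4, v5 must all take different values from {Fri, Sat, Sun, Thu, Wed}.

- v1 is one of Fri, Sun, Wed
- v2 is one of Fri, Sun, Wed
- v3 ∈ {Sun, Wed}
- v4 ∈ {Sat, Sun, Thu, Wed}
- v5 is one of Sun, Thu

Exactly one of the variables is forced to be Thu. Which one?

v5

The 5 variables draw from only 5 values {Fri, Sat, Sun, Thu, Wed}, so each is used; only v4 can be Sat, hence v4 = Sat.
The 4 still-open variables draw from only 4 values {Fri, Sun, Thu, Wed}, so each is used; only v5 can be Thu, hence v5 = Thu.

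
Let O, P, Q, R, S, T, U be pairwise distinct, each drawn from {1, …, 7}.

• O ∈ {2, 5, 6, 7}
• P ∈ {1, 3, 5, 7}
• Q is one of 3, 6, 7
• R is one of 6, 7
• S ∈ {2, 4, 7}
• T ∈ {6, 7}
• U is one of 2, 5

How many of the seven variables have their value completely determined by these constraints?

The 7 variables together cover exactly {1, 2, 3, 4, 5, 6, 7} — 7 values for 7 variables — and 1 appears only in P's list, so P = 1.
The 6 still-open variables draw from only 6 values {2, 3, 4, 5, 6, 7}, so each is used; only Q can be 3, hence Q = 3.
Among the 5 still-open variables, 4 fits only S (and all 5 values in {2, 4, 5, 6, 7} must be used), so S = 4.
R and T between them cover only {6, 7} — a naked pair. Remove those values from O.
Determined: P=1, Q=3, S=4. The other variables each still have more than one consistent value. That makes 3.

3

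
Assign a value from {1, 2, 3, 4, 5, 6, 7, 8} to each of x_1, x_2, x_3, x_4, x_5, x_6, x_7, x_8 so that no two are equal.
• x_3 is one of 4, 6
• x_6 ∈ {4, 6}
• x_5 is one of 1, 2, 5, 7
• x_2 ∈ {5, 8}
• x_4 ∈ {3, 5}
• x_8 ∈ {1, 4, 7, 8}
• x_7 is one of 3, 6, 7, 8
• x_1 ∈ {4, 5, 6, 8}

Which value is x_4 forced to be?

Among the 8 variables, 2 fits only x_5 (and all 8 values in {1, 2, 3, 4, 5, 6, 7, 8} must be used), so x_5 = 2.
Among the 7 still-open variables, 1 fits only x_8 (and all 7 values in {1, 3, 4, 5, 6, 7, 8} must be used), so x_8 = 1.
The 6 still-open variables together cover exactly {3, 4, 5, 6, 7, 8} — 6 values for 6 variables — and 7 appears only in x_7's list, so x_7 = 7.
The 5 still-open variables together cover exactly {3, 4, 5, 6, 8} — 5 values for 5 variables — and 3 appears only in x_4's list, so x_4 = 3.

3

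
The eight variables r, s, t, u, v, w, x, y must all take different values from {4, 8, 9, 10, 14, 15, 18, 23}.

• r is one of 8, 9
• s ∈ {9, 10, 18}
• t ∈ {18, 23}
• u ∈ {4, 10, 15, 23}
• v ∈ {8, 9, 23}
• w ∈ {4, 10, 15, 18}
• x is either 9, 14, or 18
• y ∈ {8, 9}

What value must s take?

10

The 8 variables draw from only 8 values {4, 8, 9, 10, 14, 15, 18, 23}, so each is used; only x can be 14, hence x = 14.
r and y share exactly the 2 values {8, 9}; by pigeonhole those values go to them, so strike 8, 9 from s, v.
v must be 23 (only option left). Eliminate 23 elsewhere: t, u.
t's domain is down to {18}, so t = 18. Eliminate 18 elsewhere: s, w.
So s = 10.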